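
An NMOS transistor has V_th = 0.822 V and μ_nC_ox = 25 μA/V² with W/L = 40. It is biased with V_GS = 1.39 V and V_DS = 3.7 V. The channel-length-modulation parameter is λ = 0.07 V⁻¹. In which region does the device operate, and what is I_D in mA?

Saturation; I_D = 0.203 mA

k_n = μ_nC_ox · (W/L) = 1 mA/V².
V_ov = V_GS − V_th = 1.39 − 0.822 = 0.568 V.
Since V_DS = 3.7 V ≥ V_ov = 0.568 V, the device is in saturation.
I_D = ½ k_n V_ov² (1 + λ V_DS) = 0.5 × 1 × 0.568² × (1 + 0.07 × 3.7) = 0.203 mA.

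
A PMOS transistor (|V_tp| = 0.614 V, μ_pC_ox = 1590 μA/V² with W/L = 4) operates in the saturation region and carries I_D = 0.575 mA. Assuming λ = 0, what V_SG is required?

V_SG = 1.04 V

k_p = μ_pC_ox · (W/L) = 6.36 mA/V².
In saturation I_D = ½ k_p (V_SG − |V_tp|)², so V_SG − |V_tp| = √(2 I_D / k_p) = √(2 × 0.575 / 6.36) = 0.425 V.
V_SG = 0.614 + 0.425 = 1.04 V.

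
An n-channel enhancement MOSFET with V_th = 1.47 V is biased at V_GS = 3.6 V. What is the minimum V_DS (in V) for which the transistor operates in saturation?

The boundary between triode and saturation is V_DS = V_GS − V_th = V_ov.
V_ov = 3.6 − 1.47 = 2.13 V.

V_DS,sat = 2.13 V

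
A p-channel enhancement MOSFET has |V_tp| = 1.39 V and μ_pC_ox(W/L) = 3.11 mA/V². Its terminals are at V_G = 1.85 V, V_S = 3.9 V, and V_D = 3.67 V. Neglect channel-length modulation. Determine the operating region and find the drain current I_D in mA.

Triode; I_D = 0.390 mA

V_SG = V_S − V_G = 3.9 − 1.85 = 2.05 V; V_SD = V_S − V_D = 3.9 − 3.67 = 0.23 V.
V_ov = V_SG − |V_tp| = 2.05 − 1.39 = 0.66 V.
Since V_SD = 0.23 V < V_ov = 0.66 V, the device is in the triode region.
I_D = k_p [V_ov · V_SD − ½ V_SD²] = 3.11 × [0.66 × 0.23 − 0.5 × 0.23²] = 0.39 mA.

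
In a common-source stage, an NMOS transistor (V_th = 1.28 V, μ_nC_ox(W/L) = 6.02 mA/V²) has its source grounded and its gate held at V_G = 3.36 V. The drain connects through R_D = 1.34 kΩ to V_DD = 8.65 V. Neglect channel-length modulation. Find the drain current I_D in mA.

V_GS = V_G = 3.36 V, so V_ov = 3.36 − 1.28 = 2.08 V.
Assume saturation: I_D = ½ k_n V_ov² = 0.5 × 6.02 × 2.08² = 13 mA, giving V_DS = V_DD − I_D R_D = 8.65 − 13 × 1.34 = -8.8 V.
But -8.8 V < V_ov = 2.08 V, so the device is actually in triode.
In triode I_D = k_n[V_ov V_DS − ½ V_DS²] and I_D = (V_DD − V_DS)/R_D. Equating: 4.03 V_DS² − 17.78 V_DS + 8.65 = 0, giving V_DS = 0.557 V (the root below V_ov).
I_D = (8.65 − 0.557) / 1.34 = 6.04 mA.

I_D = 6.04 mA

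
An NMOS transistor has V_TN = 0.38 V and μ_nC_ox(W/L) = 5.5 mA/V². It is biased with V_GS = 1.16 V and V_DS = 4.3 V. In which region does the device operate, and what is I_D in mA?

V_ov = V_GS − V_TN = 1.16 − 0.38 = 0.78 V.
Since V_DS = 4.3 V ≥ V_ov = 0.78 V, the device is in saturation.
I_D = ½ k_n V_ov² = 0.5 × 5.5 × 0.78² = 1.67 mA.

Saturation; I_D = 1.67 mA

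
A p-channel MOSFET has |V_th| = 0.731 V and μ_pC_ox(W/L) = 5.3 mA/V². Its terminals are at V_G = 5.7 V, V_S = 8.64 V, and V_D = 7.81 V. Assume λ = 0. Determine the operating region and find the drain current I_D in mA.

V_SG = V_S − V_G = 8.64 − 5.7 = 2.94 V; V_SD = V_S − V_D = 8.64 − 7.81 = 0.83 V.
V_ov = V_SG − |V_th| = 2.94 − 0.731 = 2.21 V.
Since V_SD = 0.83 V < V_ov = 2.21 V, the device is in the triode region.
I_D = k_p [V_ov · V_SD − ½ V_SD²] = 5.3 × [2.21 × 0.83 − 0.5 × 0.83²] = 7.89 mA.

Triode; I_D = 7.89 mA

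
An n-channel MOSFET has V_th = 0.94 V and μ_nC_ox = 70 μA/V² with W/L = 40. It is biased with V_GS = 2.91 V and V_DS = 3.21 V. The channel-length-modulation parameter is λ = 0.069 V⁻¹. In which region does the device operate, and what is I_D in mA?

Saturation; I_D = 6.64 mA

k_n = μ_nC_ox · (W/L) = 2.8 mA/V².
V_ov = V_GS − V_th = 2.91 − 0.94 = 1.97 V.
Since V_DS = 3.21 V ≥ V_ov = 1.97 V, the device is in saturation.
I_D = ½ k_n V_ov² (1 + λ V_DS) = 0.5 × 2.8 × 1.97² × (1 + 0.069 × 3.21) = 6.64 mA.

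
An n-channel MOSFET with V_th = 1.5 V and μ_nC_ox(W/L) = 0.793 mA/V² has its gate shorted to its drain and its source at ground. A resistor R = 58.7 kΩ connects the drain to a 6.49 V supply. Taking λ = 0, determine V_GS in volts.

V_GS = 1.94 V

With gate tied to drain, V_GS = V_DS ≥ V_GS − V_th, so the device is in saturation.
KCL at the drain: ½ k_n (V_GS − V_th)² = (V_DD − V_GS)/R.
Let x = V_GS − 1.5. Then 23.3 x² + x − 4.99 = 0, giving x = 0.442 V (positive root), so V_GS = 1.94 V.
I_D = (V_DD − V_GS)/R = (6.49 − 1.94) / 58.7 = 0.0775 mA.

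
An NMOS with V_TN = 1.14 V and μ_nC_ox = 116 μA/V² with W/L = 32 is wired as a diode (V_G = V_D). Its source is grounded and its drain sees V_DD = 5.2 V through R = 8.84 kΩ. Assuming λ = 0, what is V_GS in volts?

With gate tied to drain, V_GS = V_DS ≥ V_GS − V_TN, so the device is in saturation.
k_n = μ_nC_ox · (W/L) = 3.712 mA/V².
KCL at the drain: ½ k_n (V_GS − V_TN)² = (V_DD − V_GS)/R.
Let x = V_GS − 1.14. Then 16.4 x² + x − 4.06 = 0, giving x = 0.468 V (positive root), so V_GS = 1.61 V.
I_D = (V_DD − V_GS)/R = (5.2 − 1.61) / 8.84 = 0.406 mA.

V_GS = 1.61 V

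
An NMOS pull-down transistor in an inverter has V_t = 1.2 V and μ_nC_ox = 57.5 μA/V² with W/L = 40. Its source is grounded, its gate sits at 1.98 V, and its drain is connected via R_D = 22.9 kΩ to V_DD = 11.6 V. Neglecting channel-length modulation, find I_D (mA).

V_GS = V_G = 1.98 V, so V_ov = 1.98 − 1.2 = 0.78 V.
k_n = μ_nC_ox · (W/L) = 2.3 mA/V².
Assume saturation: I_D = ½ k_n V_ov² = 0.5 × 2.3 × 0.78² = 0.7 mA, giving V_DS = V_DD − I_D R_D = 11.6 − 0.7 × 22.9 = -4.42 V.
But -4.42 V < V_ov = 0.78 V, so the device is actually in triode.
In triode I_D = k_n[V_ov V_DS − ½ V_DS²] and I_D = (V_DD − V_DS)/R_D. Equating: 26.3 V_DS² − 42.08 V_DS + 11.6 = 0, giving V_DS = 0.354 V (the root below V_ov).
I_D = (11.6 − 0.354) / 22.9 = 0.491 mA.

I_D = 0.491 mA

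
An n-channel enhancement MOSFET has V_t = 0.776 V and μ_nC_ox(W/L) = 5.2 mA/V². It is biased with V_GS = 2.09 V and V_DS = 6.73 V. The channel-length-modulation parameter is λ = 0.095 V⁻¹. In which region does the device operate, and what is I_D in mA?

Saturation; I_D = 7.36 mA

V_ov = V_GS − V_t = 2.09 − 0.776 = 1.31 V.
Since V_DS = 6.73 V ≥ V_ov = 1.31 V, the device is in saturation.
I_D = ½ k_n V_ov² (1 + λ V_DS) = 0.5 × 5.2 × 1.31² × (1 + 0.095 × 6.73) = 7.36 mA.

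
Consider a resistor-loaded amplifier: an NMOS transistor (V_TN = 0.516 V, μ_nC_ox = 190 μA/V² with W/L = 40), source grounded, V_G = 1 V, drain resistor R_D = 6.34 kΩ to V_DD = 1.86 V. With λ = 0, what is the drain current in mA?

I_D = 0.280 mA

V_GS = V_G = 1 V, so V_ov = 1 − 0.516 = 0.484 V.
k_n = μ_nC_ox · (W/L) = 7.6 mA/V².
Assume saturation: I_D = ½ k_n V_ov² = 0.5 × 7.6 × 0.484² = 0.89 mA, giving V_DS = V_DD − I_D R_D = 1.86 − 0.89 × 6.34 = -3.78 V.
But -3.78 V < V_ov = 0.484 V, so the device is actually in triode.
In triode I_D = k_n[V_ov V_DS − ½ V_DS²] and I_D = (V_DD − V_DS)/R_D. Equating: 24.1 V_DS² − 24.32 V_DS + 1.86 = 0, giving V_DS = 0.0834 V (the root below V_ov).
I_D = (1.86 − 0.0834) / 6.34 = 0.28 mA.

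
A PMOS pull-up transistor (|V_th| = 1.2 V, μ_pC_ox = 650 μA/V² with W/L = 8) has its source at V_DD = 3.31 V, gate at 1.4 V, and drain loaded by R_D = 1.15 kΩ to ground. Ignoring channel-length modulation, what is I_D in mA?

I_D = 1.31 mA

V_SG = V_DD − V_G = 3.31 − 1.4 = 1.91 V, so V_ov = 1.91 − 1.2 = 0.71 V.
k_p = μ_pC_ox · (W/L) = 5.2 mA/V².
Assume saturation: I_D = ½ k_p V_ov² = 0.5 × 5.2 × 0.71² = 1.31 mA, giving V_SD = V_DD − I_D R_D = 3.31 − 1.31 × 1.15 = 1.8 V.
V_SD = 1.8 V ≥ V_ov = 0.71 V, confirming saturation.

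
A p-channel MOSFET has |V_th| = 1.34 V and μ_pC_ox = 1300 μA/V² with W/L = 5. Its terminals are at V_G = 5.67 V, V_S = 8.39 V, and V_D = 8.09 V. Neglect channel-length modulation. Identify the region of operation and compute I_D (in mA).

V_SG = V_S − V_G = 8.39 − 5.67 = 2.72 V; V_SD = V_S − V_D = 8.39 − 8.09 = 0.3 V.
k_p = μ_pC_ox · (W/L) = 6.5 mA/V².
V_ov = V_SG − |V_th| = 2.72 − 1.34 = 1.38 V.
Since V_SD = 0.3 V < V_ov = 1.38 V, the device is in the triode region.
I_D = k_p [V_ov · V_SD − ½ V_SD²] = 6.5 × [1.38 × 0.3 − 0.5 × 0.3²] = 2.4 mA.

Triode; I_D = 2.40 mA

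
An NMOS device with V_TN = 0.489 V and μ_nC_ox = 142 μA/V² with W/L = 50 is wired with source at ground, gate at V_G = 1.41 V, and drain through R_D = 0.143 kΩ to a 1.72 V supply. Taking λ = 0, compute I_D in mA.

V_GS = V_G = 1.41 V, so V_ov = 1.41 − 0.489 = 0.921 V.
k_n = μ_nC_ox · (W/L) = 7.1 mA/V².
Assume saturation: I_D = ½ k_n V_ov² = 0.5 × 7.1 × 0.921² = 3.01 mA, giving V_DS = V_DD − I_D R_D = 1.72 − 3.01 × 0.143 = 1.29 V.
V_DS = 1.29 V ≥ V_ov = 0.921 V, confirming saturation.

I_D = 3.01 mA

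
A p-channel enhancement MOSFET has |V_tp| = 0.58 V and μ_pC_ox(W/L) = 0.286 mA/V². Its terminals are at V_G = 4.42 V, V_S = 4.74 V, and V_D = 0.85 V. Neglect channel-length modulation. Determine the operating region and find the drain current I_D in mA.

V_SG = V_S − V_G = 4.74 − 4.42 = 0.32 V; V_SD = V_S − V_D = 4.74 − 0.85 = 3.89 V.
V_SG = 0.32 V < |V_tp| = 0.58 V, so the transistor is in cutoff.

Cutoff; I_D = 0 mA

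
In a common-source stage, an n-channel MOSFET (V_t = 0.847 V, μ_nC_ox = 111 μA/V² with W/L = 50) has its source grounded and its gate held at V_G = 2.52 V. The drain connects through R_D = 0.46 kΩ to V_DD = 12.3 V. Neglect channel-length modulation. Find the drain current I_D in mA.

I_D = 7.77 mA

V_GS = V_G = 2.52 V, so V_ov = 2.52 − 0.847 = 1.67 V.
k_n = μ_nC_ox · (W/L) = 5.55 mA/V².
Assume saturation: I_D = ½ k_n V_ov² = 0.5 × 5.55 × 1.67² = 7.77 mA, giving V_DS = V_DD − I_D R_D = 12.3 − 7.77 × 0.46 = 8.73 V.
V_DS = 8.73 V ≥ V_ov = 1.67 V, confirming saturation.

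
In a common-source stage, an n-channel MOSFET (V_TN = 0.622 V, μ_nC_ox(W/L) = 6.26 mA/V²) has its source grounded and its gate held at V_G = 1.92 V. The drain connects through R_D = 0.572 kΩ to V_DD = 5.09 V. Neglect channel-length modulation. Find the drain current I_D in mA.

V_GS = V_G = 1.92 V, so V_ov = 1.92 − 0.622 = 1.3 V.
Assume saturation: I_D = ½ k_n V_ov² = 0.5 × 6.26 × 1.3² = 5.27 mA, giving V_DS = V_DD − I_D R_D = 5.09 − 5.27 × 0.572 = 2.07 V.
V_DS = 2.07 V ≥ V_ov = 1.3 V, confirming saturation.

I_D = 5.27 mA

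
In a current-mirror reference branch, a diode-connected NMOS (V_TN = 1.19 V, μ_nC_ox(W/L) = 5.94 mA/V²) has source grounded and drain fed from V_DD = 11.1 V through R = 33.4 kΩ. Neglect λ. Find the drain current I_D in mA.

With gate tied to drain, V_GS = V_DS ≥ V_GS − V_TN, so the device is in saturation.
KCL at the drain: ½ k_n (V_GS − V_TN)² = (V_DD − V_GS)/R.
Let x = V_GS − 1.19. Then 99.2 x² + x − 9.91 = 0, giving x = 0.311 V (positive root), so V_GS = 1.5 V.
I_D = (V_DD − V_GS)/R = (11.1 − 1.5) / 33.4 = 0.287 mA.

I_D = 0.287 mA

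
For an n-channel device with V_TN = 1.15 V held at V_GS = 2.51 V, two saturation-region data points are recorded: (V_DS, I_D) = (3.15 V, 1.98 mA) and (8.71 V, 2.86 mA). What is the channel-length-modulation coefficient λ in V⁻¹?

λ = 0.107 V⁻¹

With V_GS fixed, I_D ∝ (1 + λ V_DS) in saturation, so I_D2/I_D1 = (1 + λ V_DS2)/(1 + λ V_DS1).
2.86/1.98 = 1.444 = (1 + 8.71 λ)/(1 + 3.15 λ).
Solving: λ (I_D1 V_DS2 − I_D2 V_DS1) = I_D2 − I_D1, so λ = (2.86 − 1.98) / (1.98 × 8.71 − 2.86 × 3.15) = 0.88 / 8.24 = 0.107 V⁻¹.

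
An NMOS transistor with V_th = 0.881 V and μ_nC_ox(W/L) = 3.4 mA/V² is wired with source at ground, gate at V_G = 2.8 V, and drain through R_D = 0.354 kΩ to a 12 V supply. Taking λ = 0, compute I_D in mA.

I_D = 6.26 mA

V_GS = V_G = 2.8 V, so V_ov = 2.8 − 0.881 = 1.92 V.
Assume saturation: I_D = ½ k_n V_ov² = 0.5 × 3.4 × 1.92² = 6.26 mA, giving V_DS = V_DD − I_D R_D = 12 − 6.26 × 0.354 = 9.78 V.
V_DS = 9.78 V ≥ V_ov = 1.92 V, confirming saturation.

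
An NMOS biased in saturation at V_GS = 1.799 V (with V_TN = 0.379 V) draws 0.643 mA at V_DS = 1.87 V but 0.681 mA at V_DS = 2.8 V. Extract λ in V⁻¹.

λ = 0.0721 V⁻¹

With V_GS fixed, I_D ∝ (1 + λ V_DS) in saturation, so I_D2/I_D1 = (1 + λ V_DS2)/(1 + λ V_DS1).
0.681/0.643 = 1.059 = (1 + 2.8 λ)/(1 + 1.87 λ).
Solving: λ (I_D1 V_DS2 − I_D2 V_DS1) = I_D2 − I_D1, so λ = (0.681 − 0.643) / (0.643 × 2.8 − 0.681 × 1.87) = 0.038 / 0.527 = 0.0721 V⁻¹.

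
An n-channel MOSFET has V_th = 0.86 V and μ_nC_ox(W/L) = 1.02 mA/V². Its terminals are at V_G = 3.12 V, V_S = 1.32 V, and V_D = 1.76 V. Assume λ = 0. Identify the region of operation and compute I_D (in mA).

V_GS = V_G − V_S = 3.12 − 1.32 = 1.8 V; V_DS = V_D − V_S = 1.76 − 1.32 = 0.44 V.
V_ov = V_GS − V_th = 1.8 − 0.86 = 0.94 V.
Since V_DS = 0.44 V < V_ov = 0.94 V, the device is in the triode region.
I_D = k_n [V_ov · V_DS − ½ V_DS²] = 1.02 × [0.94 × 0.44 − 0.5 × 0.44²] = 0.323 mA.

Triode; I_D = 0.323 mA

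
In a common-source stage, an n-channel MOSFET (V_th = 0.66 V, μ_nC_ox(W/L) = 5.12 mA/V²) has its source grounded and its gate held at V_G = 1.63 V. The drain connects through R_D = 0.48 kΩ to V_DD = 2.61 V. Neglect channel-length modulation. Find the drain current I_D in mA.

I_D = 2.41 mA

V_GS = V_G = 1.63 V, so V_ov = 1.63 − 0.66 = 0.97 V.
Assume saturation: I_D = ½ k_n V_ov² = 0.5 × 5.12 × 0.97² = 2.41 mA, giving V_DS = V_DD − I_D R_D = 2.61 − 2.41 × 0.48 = 1.45 V.
V_DS = 1.45 V ≥ V_ov = 0.97 V, confirming saturation.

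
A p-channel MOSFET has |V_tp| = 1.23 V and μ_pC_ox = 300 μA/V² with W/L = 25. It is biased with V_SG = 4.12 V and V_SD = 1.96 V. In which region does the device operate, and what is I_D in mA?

Triode; I_D = 28.1 mA

k_p = μ_pC_ox · (W/L) = 7.5 mA/V².
V_ov = V_SG − |V_tp| = 4.12 − 1.23 = 2.89 V.
Since V_SD = 1.96 V < V_ov = 2.89 V, the device is in the triode region.
I_D = k_p [V_ov · V_SD − ½ V_SD²] = 7.5 × [2.89 × 1.96 − 0.5 × 1.96²] = 28.1 mA.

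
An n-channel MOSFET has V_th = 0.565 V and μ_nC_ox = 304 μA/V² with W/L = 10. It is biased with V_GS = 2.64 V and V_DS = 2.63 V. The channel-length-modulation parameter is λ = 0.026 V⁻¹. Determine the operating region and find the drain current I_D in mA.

Saturation; I_D = 6.99 mA

k_n = μ_nC_ox · (W/L) = 3.04 mA/V².
V_ov = V_GS − V_th = 2.64 − 0.565 = 2.08 V.
Since V_DS = 2.63 V ≥ V_ov = 2.08 V, the device is in saturation.
I_D = ½ k_n V_ov² (1 + λ V_DS) = 0.5 × 3.04 × 2.08² × (1 + 0.026 × 2.63) = 6.99 mA.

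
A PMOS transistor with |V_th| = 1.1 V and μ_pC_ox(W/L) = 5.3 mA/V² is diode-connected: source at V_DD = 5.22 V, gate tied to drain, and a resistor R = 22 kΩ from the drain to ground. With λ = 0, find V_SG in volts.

V_SG = 1.36 V

With gate tied to drain, V_SG = V_SD ≥ V_SG − |V_th|, so the device is in saturation.
KCL at the drain: ½ k_p (V_SG − |V_th|)² = (V_DD − V_SG)/R.
Let x = V_SG − 1.1. Then 58.3 x² + x − 4.12 = 0, giving x = 0.257 V (positive root), so V_SG = 1.36 V.
I_D = (V_DD − V_SG)/R = (5.22 − 1.36) / 22 = 0.176 mA.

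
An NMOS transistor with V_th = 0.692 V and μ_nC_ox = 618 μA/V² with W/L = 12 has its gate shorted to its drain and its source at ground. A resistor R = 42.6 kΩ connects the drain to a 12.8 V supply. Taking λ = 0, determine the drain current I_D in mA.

I_D = 0.278 mA

With gate tied to drain, V_GS = V_DS ≥ V_GS − V_th, so the device is in saturation.
k_n = μ_nC_ox · (W/L) = 7.416 mA/V².
KCL at the drain: ½ k_n (V_GS − V_th)² = (V_DD − V_GS)/R.
Let x = V_GS − 0.692. Then 158 x² + x − 12.11 = 0, giving x = 0.274 V (positive root), so V_GS = 0.966 V.
I_D = (V_DD − V_GS)/R = (12.8 − 0.966) / 42.6 = 0.278 mA.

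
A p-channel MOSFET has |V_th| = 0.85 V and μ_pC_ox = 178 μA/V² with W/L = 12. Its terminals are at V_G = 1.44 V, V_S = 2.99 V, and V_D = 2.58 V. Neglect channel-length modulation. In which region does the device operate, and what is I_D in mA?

Triode; I_D = 0.434 mA

V_SG = V_S − V_G = 2.99 − 1.44 = 1.55 V; V_SD = V_S − V_D = 2.99 − 2.58 = 0.41 V.
k_p = μ_pC_ox · (W/L) = 2.136 mA/V².
V_ov = V_SG − |V_th| = 1.55 − 0.85 = 0.7 V.
Since V_SD = 0.41 V < V_ov = 0.7 V, the device is in the triode region.
I_D = k_p [V_ov · V_SD − ½ V_SD²] = 2.136 × [0.7 × 0.41 − 0.5 × 0.41²] = 0.434 mA.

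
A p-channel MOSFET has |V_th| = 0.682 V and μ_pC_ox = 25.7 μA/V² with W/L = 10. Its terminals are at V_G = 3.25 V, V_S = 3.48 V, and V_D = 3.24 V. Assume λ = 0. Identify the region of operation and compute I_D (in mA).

V_SG = V_S − V_G = 3.48 − 3.25 = 0.23 V; V_SD = V_S − V_D = 3.48 − 3.24 = 0.24 V.
V_SG = 0.23 V < |V_th| = 0.682 V, so the transistor is in cutoff.

Cutoff; I_D = 0 mA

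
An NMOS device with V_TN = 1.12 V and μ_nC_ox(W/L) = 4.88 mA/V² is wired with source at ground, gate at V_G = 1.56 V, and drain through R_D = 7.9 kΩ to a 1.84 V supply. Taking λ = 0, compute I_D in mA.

V_GS = V_G = 1.56 V, so V_ov = 1.56 − 1.12 = 0.44 V.
Assume saturation: I_D = ½ k_n V_ov² = 0.5 × 4.88 × 0.44² = 0.472 mA, giving V_DS = V_DD − I_D R_D = 1.84 − 0.472 × 7.9 = -1.89 V.
But -1.89 V < V_ov = 0.44 V, so the device is actually in triode.
In triode I_D = k_n[V_ov V_DS − ½ V_DS²] and I_D = (V_DD − V_DS)/R_D. Equating: 19.3 V_DS² − 17.96 V_DS + 1.84 = 0, giving V_DS = 0.117 V (the root below V_ov).
I_D = (1.84 − 0.117) / 7.9 = 0.218 mA.

I_D = 0.218 mA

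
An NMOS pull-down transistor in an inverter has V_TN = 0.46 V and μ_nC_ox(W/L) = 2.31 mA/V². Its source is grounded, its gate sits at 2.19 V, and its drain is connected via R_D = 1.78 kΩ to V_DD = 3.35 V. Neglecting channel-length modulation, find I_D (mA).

V_GS = V_G = 2.19 V, so V_ov = 2.19 − 0.46 = 1.73 V.
Assume saturation: I_D = ½ k_n V_ov² = 0.5 × 2.31 × 1.73² = 3.46 mA, giving V_DS = V_DD − I_D R_D = 3.35 − 3.46 × 1.78 = -2.8 V.
But -2.8 V < V_ov = 1.73 V, so the device is actually in triode.
In triode I_D = k_n[V_ov V_DS − ½ V_DS²] and I_D = (V_DD − V_DS)/R_D. Equating: 2.06 V_DS² − 8.113 V_DS + 3.35 = 0, giving V_DS = 0.469 V (the root below V_ov).
I_D = (3.35 − 0.469) / 1.78 = 1.62 mA.

I_D = 1.62 mA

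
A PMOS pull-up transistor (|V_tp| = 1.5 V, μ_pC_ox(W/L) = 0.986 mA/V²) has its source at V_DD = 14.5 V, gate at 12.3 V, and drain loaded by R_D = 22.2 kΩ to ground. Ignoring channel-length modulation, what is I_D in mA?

I_D = 0.242 mA

V_SG = V_DD − V_G = 14.5 − 12.3 = 2.2 V, so V_ov = 2.2 − 1.5 = 0.7 V.
Assume saturation: I_D = ½ k_p V_ov² = 0.5 × 0.986 × 0.7² = 0.242 mA, giving V_SD = V_DD − I_D R_D = 14.5 − 0.242 × 22.2 = 9.14 V.
V_SD = 9.14 V ≥ V_ov = 0.7 V, confirming saturation.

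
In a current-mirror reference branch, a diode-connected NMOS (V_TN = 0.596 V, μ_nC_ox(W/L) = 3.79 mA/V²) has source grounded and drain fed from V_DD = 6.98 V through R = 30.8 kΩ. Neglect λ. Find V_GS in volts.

With gate tied to drain, V_GS = V_DS ≥ V_GS − V_TN, so the device is in saturation.
KCL at the drain: ½ k_n (V_GS − V_TN)² = (V_DD − V_GS)/R.
Let x = V_GS − 0.596. Then 58.4 x² + x − 6.384 = 0, giving x = 0.322 V (positive root), so V_GS = 0.918 V.
I_D = (V_DD − V_GS)/R = (6.98 − 0.918) / 30.8 = 0.197 mA.

V_GS = 0.918 V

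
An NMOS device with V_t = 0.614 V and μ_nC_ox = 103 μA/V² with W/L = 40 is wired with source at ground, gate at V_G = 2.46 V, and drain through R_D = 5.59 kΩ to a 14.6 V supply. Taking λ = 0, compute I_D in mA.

I_D = 2.55 mA

V_GS = V_G = 2.46 V, so V_ov = 2.46 − 0.614 = 1.85 V.
k_n = μ_nC_ox · (W/L) = 4.12 mA/V².
Assume saturation: I_D = ½ k_n V_ov² = 0.5 × 4.12 × 1.85² = 7.02 mA, giving V_DS = V_DD − I_D R_D = 14.6 − 7.02 × 5.59 = -24.6 V.
But -24.6 V < V_ov = 1.85 V, so the device is actually in triode.
In triode I_D = k_n[V_ov V_DS − ½ V_DS²] and I_D = (V_DD − V_DS)/R_D. Equating: 11.5 V_DS² − 43.51 V_DS + 14.6 = 0, giving V_DS = 0.372 V (the root below V_ov).
I_D = (14.6 − 0.372) / 5.59 = 2.55 mA.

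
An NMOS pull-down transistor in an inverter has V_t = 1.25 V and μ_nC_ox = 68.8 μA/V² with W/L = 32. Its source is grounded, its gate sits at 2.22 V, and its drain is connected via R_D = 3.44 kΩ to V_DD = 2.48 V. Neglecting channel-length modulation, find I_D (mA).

I_D = 0.618 mA

V_GS = V_G = 2.22 V, so V_ov = 2.22 − 1.25 = 0.97 V.
k_n = μ_nC_ox · (W/L) = 2.202 mA/V².
Assume saturation: I_D = ½ k_n V_ov² = 0.5 × 2.202 × 0.97² = 1.04 mA, giving V_DS = V_DD − I_D R_D = 2.48 − 1.04 × 3.44 = -1.08 V.
But -1.08 V < V_ov = 0.97 V, so the device is actually in triode.
In triode I_D = k_n[V_ov V_DS − ½ V_DS²] and I_D = (V_DD − V_DS)/R_D. Equating: 3.79 V_DS² − 8.346 V_DS + 2.48 = 0, giving V_DS = 0.354 V (the root below V_ov).
I_D = (2.48 − 0.354) / 3.44 = 0.618 mA.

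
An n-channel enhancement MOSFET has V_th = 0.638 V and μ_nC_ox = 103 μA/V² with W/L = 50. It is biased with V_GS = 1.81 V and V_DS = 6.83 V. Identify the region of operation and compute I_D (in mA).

k_n = μ_nC_ox · (W/L) = 5.15 mA/V².
V_ov = V_GS − V_th = 1.81 − 0.638 = 1.17 V.
Since V_DS = 6.83 V ≥ V_ov = 1.17 V, the device is in saturation.
I_D = ½ k_n V_ov² = 0.5 × 5.15 × 1.17² = 3.54 mA.

Saturation; I_D = 3.54 mA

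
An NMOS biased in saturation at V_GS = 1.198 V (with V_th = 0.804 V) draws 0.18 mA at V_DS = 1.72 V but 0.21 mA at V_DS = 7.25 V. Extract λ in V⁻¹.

λ = 0.0318 V⁻¹

With V_GS fixed, I_D ∝ (1 + λ V_DS) in saturation, so I_D2/I_D1 = (1 + λ V_DS2)/(1 + λ V_DS1).
0.21/0.18 = 1.167 = (1 + 7.25 λ)/(1 + 1.72 λ).
Solving: λ (I_D1 V_DS2 − I_D2 V_DS1) = I_D2 − I_D1, so λ = (0.21 − 0.18) / (0.18 × 7.25 − 0.21 × 1.72) = 0.03 / 0.944 = 0.0318 V⁻¹.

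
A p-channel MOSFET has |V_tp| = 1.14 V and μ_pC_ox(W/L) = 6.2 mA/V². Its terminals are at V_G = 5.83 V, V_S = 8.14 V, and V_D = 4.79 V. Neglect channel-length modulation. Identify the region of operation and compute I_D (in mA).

V_SG = V_S − V_G = 8.14 − 5.83 = 2.31 V; V_SD = V_S − V_D = 8.14 − 4.79 = 3.35 V.
V_ov = V_SG − |V_tp| = 2.31 − 1.14 = 1.17 V.
Since V_SD = 3.35 V ≥ V_ov = 1.17 V, the device is in saturation.
I_D = ½ k_p V_ov² = 0.5 × 6.2 × 1.17² = 4.24 mA.

Saturation; I_D = 4.24 mA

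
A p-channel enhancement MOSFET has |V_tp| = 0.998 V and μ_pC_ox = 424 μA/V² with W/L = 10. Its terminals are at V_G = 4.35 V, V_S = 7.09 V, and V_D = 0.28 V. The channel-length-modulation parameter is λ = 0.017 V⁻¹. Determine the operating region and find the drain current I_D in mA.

V_SG = V_S − V_G = 7.09 − 4.35 = 2.74 V; V_SD = V_S − V_D = 7.09 − 0.28 = 6.81 V.
k_p = μ_pC_ox · (W/L) = 4.24 mA/V².
V_ov = V_SG − |V_tp| = 2.74 − 0.998 = 1.74 V.
Since V_SD = 6.81 V ≥ V_ov = 1.74 V, the device is in saturation.
I_D = ½ k_p V_ov² (1 + λ V_SD) = 0.5 × 4.24 × 1.74² × (1 + 0.017 × 6.81) = 7.18 mA.

Saturation; I_D = 7.18 mA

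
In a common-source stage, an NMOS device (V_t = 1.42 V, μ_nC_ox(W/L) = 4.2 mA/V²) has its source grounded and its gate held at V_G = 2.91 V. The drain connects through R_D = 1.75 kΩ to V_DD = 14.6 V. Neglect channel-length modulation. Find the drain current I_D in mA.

I_D = 4.66 mA

V_GS = V_G = 2.91 V, so V_ov = 2.91 − 1.42 = 1.49 V.
Assume saturation: I_D = ½ k_n V_ov² = 0.5 × 4.2 × 1.49² = 4.66 mA, giving V_DS = V_DD − I_D R_D = 14.6 − 4.66 × 1.75 = 6.44 V.
V_DS = 6.44 V ≥ V_ov = 1.49 V, confirming saturation.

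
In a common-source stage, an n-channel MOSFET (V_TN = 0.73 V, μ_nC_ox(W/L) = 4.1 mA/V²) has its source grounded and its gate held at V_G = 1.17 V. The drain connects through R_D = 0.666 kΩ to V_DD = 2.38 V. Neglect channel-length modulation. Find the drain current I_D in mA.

V_GS = V_G = 1.17 V, so V_ov = 1.17 − 0.73 = 0.44 V.
Assume saturation: I_D = ½ k_n V_ov² = 0.5 × 4.1 × 0.44² = 0.397 mA, giving V_DS = V_DD − I_D R_D = 2.38 − 0.397 × 0.666 = 2.12 V.
V_DS = 2.12 V ≥ V_ov = 0.44 V, confirming saturation.

I_D = 0.397 mA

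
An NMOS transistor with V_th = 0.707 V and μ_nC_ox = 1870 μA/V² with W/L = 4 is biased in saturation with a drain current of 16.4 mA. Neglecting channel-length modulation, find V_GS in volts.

k_n = μ_nC_ox · (W/L) = 7.48 mA/V².
In saturation I_D = ½ k_n (V_GS − V_th)², so V_GS − V_th = √(2 I_D / k_n) = √(2 × 16.4 / 7.48) = 2.09 V.
V_GS = 0.707 + 2.09 = 2.8 V.

V_GS = 2.80 V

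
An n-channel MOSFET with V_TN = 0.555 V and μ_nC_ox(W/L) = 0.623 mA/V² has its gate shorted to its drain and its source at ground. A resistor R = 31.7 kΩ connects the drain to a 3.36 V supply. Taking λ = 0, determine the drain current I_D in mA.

With gate tied to drain, V_GS = V_DS ≥ V_GS − V_TN, so the device is in saturation.
KCL at the drain: ½ k_n (V_GS − V_TN)² = (V_DD − V_GS)/R.
Let x = V_GS − 0.555. Then 9.87 x² + x − 2.805 = 0, giving x = 0.485 V (positive root), so V_GS = 1.04 V.
I_D = (V_DD − V_GS)/R = (3.36 − 1.04) / 31.7 = 0.0732 mA.

I_D = 0.0732 mA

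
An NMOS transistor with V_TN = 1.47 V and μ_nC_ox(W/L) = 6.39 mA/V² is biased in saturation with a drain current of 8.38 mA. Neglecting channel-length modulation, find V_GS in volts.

In saturation I_D = ½ k_n (V_GS − V_TN)², so V_GS − V_TN = √(2 I_D / k_n) = √(2 × 8.38 / 6.39) = 1.62 V.
V_GS = 1.47 + 1.62 = 3.09 V.

V_GS = 3.09 V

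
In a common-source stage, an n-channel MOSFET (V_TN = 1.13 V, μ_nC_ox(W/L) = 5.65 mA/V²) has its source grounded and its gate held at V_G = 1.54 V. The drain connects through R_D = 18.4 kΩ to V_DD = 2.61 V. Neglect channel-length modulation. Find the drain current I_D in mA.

V_GS = V_G = 1.54 V, so V_ov = 1.54 − 1.13 = 0.41 V.
Assume saturation: I_D = ½ k_n V_ov² = 0.5 × 5.65 × 0.41² = 0.475 mA, giving V_DS = V_DD − I_D R_D = 2.61 − 0.475 × 18.4 = -6.13 V.
But -6.13 V < V_ov = 0.41 V, so the device is actually in triode.
In triode I_D = k_n[V_ov V_DS − ½ V_DS²] and I_D = (V_DD − V_DS)/R_D. Equating: 52 V_DS² − 43.62 V_DS + 2.61 = 0, giving V_DS = 0.0648 V (the root below V_ov).
I_D = (2.61 − 0.0648) / 18.4 = 0.138 mA.

I_D = 0.138 mA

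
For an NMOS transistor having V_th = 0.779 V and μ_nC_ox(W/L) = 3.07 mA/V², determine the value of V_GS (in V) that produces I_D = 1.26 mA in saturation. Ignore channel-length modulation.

In saturation I_D = ½ k_n (V_GS − V_th)², so V_GS − V_th = √(2 I_D / k_n) = √(2 × 1.26 / 3.07) = 0.906 V.
V_GS = 0.779 + 0.906 = 1.69 V.

V_GS = 1.69 V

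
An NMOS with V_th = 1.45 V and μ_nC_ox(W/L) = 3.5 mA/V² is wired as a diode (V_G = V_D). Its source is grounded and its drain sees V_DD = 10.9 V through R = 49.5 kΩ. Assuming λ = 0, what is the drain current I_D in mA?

With gate tied to drain, V_GS = V_DS ≥ V_GS − V_th, so the device is in saturation.
KCL at the drain: ½ k_n (V_GS − V_th)² = (V_DD − V_GS)/R.
Let x = V_GS − 1.45. Then 86.6 x² + x − 9.45 = 0, giving x = 0.325 V (positive root), so V_GS = 1.77 V.
I_D = (V_DD − V_GS)/R = (10.9 − 1.77) / 49.5 = 0.184 mA.

I_D = 0.184 mA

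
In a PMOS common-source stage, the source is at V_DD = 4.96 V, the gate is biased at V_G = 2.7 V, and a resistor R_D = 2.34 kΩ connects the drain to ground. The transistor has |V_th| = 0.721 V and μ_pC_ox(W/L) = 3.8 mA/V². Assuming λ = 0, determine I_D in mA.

V_SG = V_DD − V_G = 4.96 − 2.7 = 2.26 V, so V_ov = 2.26 − 0.721 = 1.54 V.
Assume saturation: I_D = ½ k_p V_ov² = 0.5 × 3.8 × 1.54² = 4.5 mA, giving V_SD = V_DD − I_D R_D = 4.96 − 4.5 × 2.34 = -5.57 V.
But -5.57 V < V_ov = 1.54 V, so the device is actually in triode.
In triode I_D = k_p[V_ov V_SD − ½ V_SD²] and I_D = (V_DD − V_SD)/R_D. Equating: 4.45 V_SD² − 14.68 V_SD + 4.96 = 0, giving V_SD = 0.382 V (the root below V_ov).
I_D = (4.96 − 0.382) / 2.34 = 1.96 mA.

I_D = 1.96 mA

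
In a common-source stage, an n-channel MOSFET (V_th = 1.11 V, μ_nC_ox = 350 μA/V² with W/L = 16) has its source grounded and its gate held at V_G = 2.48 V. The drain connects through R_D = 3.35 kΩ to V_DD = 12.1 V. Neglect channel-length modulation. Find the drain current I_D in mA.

V_GS = V_G = 2.48 V, so V_ov = 2.48 − 1.11 = 1.37 V.
k_n = μ_nC_ox · (W/L) = 5.6 mA/V².
Assume saturation: I_D = ½ k_n V_ov² = 0.5 × 5.6 × 1.37² = 5.26 mA, giving V_DS = V_DD − I_D R_D = 12.1 − 5.26 × 3.35 = -5.51 V.
But -5.51 V < V_ov = 1.37 V, so the device is actually in triode.
In triode I_D = k_n[V_ov V_DS − ½ V_DS²] and I_D = (V_DD − V_DS)/R_D. Equating: 9.38 V_DS² − 26.7 V_DS + 12.1 = 0, giving V_DS = 0.566 V (the root below V_ov).
I_D = (12.1 − 0.566) / 3.35 = 3.44 mA.

I_D = 3.44 mA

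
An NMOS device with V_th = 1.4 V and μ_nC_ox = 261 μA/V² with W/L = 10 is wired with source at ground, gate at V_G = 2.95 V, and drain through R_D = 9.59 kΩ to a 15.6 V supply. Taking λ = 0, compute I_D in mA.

V_GS = V_G = 2.95 V, so V_ov = 2.95 − 1.4 = 1.55 V.
k_n = μ_nC_ox · (W/L) = 2.61 mA/V².
Assume saturation: I_D = ½ k_n V_ov² = 0.5 × 2.61 × 1.55² = 3.14 mA, giving V_DS = V_DD − I_D R_D = 15.6 − 3.14 × 9.59 = -14.5 V.
But -14.5 V < V_ov = 1.55 V, so the device is actually in triode.
In triode I_D = k_n[V_ov V_DS − ½ V_DS²] and I_D = (V_DD − V_DS)/R_D. Equating: 12.5 V_DS² − 39.8 V_DS + 15.6 = 0, giving V_DS = 0.458 V (the root below V_ov).
I_D = (15.6 − 0.458) / 9.59 = 1.58 mA.

I_D = 1.58 mA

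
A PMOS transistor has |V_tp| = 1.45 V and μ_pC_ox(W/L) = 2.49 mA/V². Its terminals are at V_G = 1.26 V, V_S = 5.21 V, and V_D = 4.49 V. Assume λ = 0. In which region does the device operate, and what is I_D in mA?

Triode; I_D = 3.84 mA

V_SG = V_S − V_G = 5.21 − 1.26 = 3.95 V; V_SD = V_S − V_D = 5.21 − 4.49 = 0.72 V.
V_ov = V_SG − |V_tp| = 3.95 − 1.45 = 2.5 V.
Since V_SD = 0.72 V < V_ov = 2.5 V, the device is in the triode region.
I_D = k_p [V_ov · V_SD − ½ V_SD²] = 2.49 × [2.5 × 0.72 − 0.5 × 0.72²] = 3.84 mA.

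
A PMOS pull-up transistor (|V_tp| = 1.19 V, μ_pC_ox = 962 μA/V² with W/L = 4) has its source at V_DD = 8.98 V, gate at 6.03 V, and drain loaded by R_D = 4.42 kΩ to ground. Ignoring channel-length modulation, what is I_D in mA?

V_SG = V_DD − V_G = 8.98 − 6.03 = 2.95 V, so V_ov = 2.95 − 1.19 = 1.76 V.
k_p = μ_pC_ox · (W/L) = 3.848 mA/V².
Assume saturation: I_D = ½ k_p V_ov² = 0.5 × 3.848 × 1.76² = 5.96 mA, giving V_SD = V_DD − I_D R_D = 8.98 − 5.96 × 4.42 = -17.4 V.
But -17.4 V < V_ov = 1.76 V, so the device is actually in triode.
In triode I_D = k_p[V_ov V_SD − ½ V_SD²] and I_D = (V_DD − V_SD)/R_D. Equating: 8.5 V_SD² − 30.93 V_SD + 8.98 = 0, giving V_SD = 0.318 V (the root below V_ov).
I_D = (8.98 − 0.318) / 4.42 = 1.96 mA.

I_D = 1.96 mA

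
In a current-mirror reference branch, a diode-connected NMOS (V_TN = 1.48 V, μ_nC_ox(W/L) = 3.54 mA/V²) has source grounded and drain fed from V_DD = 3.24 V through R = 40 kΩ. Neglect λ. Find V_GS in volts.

V_GS = 1.63 V

With gate tied to drain, V_GS = V_DS ≥ V_GS − V_TN, so the device is in saturation.
KCL at the drain: ½ k_n (V_GS − V_TN)² = (V_DD − V_GS)/R.
Let x = V_GS − 1.48. Then 70.8 x² + x − 1.76 = 0, giving x = 0.151 V (positive root), so V_GS = 1.63 V.
I_D = (V_DD − V_GS)/R = (3.24 − 1.63) / 40 = 0.0402 mA.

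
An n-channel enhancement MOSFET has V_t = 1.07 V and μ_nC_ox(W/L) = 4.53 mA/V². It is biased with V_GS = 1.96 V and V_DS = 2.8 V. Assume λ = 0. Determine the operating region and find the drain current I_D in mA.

V_ov = V_GS − V_t = 1.96 − 1.07 = 0.89 V.
Since V_DS = 2.8 V ≥ V_ov = 0.89 V, the device is in saturation.
I_D = ½ k_n V_ov² = 0.5 × 4.53 × 0.89² = 1.79 mA.

Saturation; I_D = 1.79 mA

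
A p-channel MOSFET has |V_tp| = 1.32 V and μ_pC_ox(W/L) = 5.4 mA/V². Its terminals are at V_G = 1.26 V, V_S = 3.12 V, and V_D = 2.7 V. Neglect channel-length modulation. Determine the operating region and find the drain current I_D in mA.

Triode; I_D = 0.748 mA

V_SG = V_S − V_G = 3.12 − 1.26 = 1.86 V; V_SD = V_S − V_D = 3.12 − 2.7 = 0.42 V.
V_ov = V_SG − |V_tp| = 1.86 − 1.32 = 0.54 V.
Since V_SD = 0.42 V < V_ov = 0.54 V, the device is in the triode region.
I_D = k_p [V_ov · V_SD − ½ V_SD²] = 5.4 × [0.54 × 0.42 − 0.5 × 0.42²] = 0.748 mA.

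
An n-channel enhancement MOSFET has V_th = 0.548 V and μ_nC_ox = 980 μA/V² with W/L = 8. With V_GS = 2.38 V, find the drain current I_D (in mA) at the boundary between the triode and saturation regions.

At the boundary V_DS = V_ov = V_GS − V_th = 2.38 − 0.548 = 1.83 V.
k_n = μ_nC_ox · (W/L) = 7.84 mA/V².
I_D = ½ k_n V_ov² = 0.5 × 7.84 × 1.83² = 13.2 mA.

I_D = 13.2 mA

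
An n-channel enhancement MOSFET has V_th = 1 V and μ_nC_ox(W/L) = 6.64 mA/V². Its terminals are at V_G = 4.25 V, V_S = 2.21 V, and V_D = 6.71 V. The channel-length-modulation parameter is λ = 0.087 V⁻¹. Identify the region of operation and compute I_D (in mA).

V_GS = V_G − V_S = 4.25 − 2.21 = 2.04 V; V_DS = V_D − V_S = 6.71 − 2.21 = 4.5 V.
V_ov = V_GS − V_th = 2.04 − 1 = 1.04 V.
Since V_DS = 4.5 V ≥ V_ov = 1.04 V, the device is in saturation.
I_D = ½ k_n V_ov² (1 + λ V_DS) = 0.5 × 6.64 × 1.04² × (1 + 0.087 × 4.5) = 5 mA.

Saturation; I_D = 5.00 mA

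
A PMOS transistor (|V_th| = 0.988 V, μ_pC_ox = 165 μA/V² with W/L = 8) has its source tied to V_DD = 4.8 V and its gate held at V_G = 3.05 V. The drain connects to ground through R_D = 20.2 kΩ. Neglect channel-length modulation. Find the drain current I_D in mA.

I_D = 0.224 mA

V_SG = V_DD − V_G = 4.8 − 3.05 = 1.75 V, so V_ov = 1.75 − 0.988 = 0.762 V.
k_p = μ_pC_ox · (W/L) = 1.32 mA/V².
Assume saturation: I_D = ½ k_p V_ov² = 0.5 × 1.32 × 0.762² = 0.383 mA, giving V_SD = V_DD − I_D R_D = 4.8 − 0.383 × 20.2 = -2.94 V.
But -2.94 V < V_ov = 0.762 V, so the device is actually in triode.
In triode I_D = k_p[V_ov V_SD − ½ V_SD²] and I_D = (V_DD − V_SD)/R_D. Equating: 13.3 V_SD² − 21.32 V_SD + 4.8 = 0, giving V_SD = 0.271 V (the root below V_ov).
I_D = (4.8 − 0.271) / 20.2 = 0.224 mA.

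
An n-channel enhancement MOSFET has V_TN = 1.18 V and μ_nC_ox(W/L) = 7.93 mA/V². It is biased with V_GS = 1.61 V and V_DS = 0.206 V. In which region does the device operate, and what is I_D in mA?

Triode; I_D = 0.534 mA

V_ov = V_GS − V_TN = 1.61 − 1.18 = 0.43 V.
Since V_DS = 0.206 V < V_ov = 0.43 V, the device is in the triode region.
I_D = k_n [V_ov · V_DS − ½ V_DS²] = 7.93 × [0.43 × 0.206 − 0.5 × 0.206²] = 0.534 mA.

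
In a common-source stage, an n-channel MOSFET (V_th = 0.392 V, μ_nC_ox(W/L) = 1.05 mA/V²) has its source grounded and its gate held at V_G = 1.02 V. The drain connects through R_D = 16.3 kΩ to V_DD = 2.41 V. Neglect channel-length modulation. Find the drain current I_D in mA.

I_D = 0.132 mA

V_GS = V_G = 1.02 V, so V_ov = 1.02 − 0.392 = 0.628 V.
Assume saturation: I_D = ½ k_n V_ov² = 0.5 × 1.05 × 0.628² = 0.207 mA, giving V_DS = V_DD − I_D R_D = 2.41 − 0.207 × 16.3 = -0.965 V.
But -0.965 V < V_ov = 0.628 V, so the device is actually in triode.
In triode I_D = k_n[V_ov V_DS − ½ V_DS²] and I_D = (V_DD − V_DS)/R_D. Equating: 8.56 V_DS² − 11.75 V_DS + 2.41 = 0, giving V_DS = 0.251 V (the root below V_ov).
I_D = (2.41 − 0.251) / 16.3 = 0.132 mA.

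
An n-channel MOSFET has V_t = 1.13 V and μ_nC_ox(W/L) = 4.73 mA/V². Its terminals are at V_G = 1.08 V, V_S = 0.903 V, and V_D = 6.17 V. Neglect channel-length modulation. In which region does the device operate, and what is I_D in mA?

V_GS = V_G − V_S = 1.08 − 0.903 = 0.177 V; V_DS = V_D − V_S = 6.17 − 0.903 = 5.27 V.
V_GS = 0.177 V < V_t = 1.13 V, so the transistor is in cutoff.

Cutoff; I_D = 0 mA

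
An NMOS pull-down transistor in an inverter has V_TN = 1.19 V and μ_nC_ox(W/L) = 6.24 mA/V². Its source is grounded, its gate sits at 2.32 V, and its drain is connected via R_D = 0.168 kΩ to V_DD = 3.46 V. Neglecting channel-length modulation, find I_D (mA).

V_GS = V_G = 2.32 V, so V_ov = 2.32 − 1.19 = 1.13 V.
Assume saturation: I_D = ½ k_n V_ov² = 0.5 × 6.24 × 1.13² = 3.98 mA, giving V_DS = V_DD − I_D R_D = 3.46 − 3.98 × 0.168 = 2.79 V.
V_DS = 2.79 V ≥ V_ov = 1.13 V, confirming saturation.

I_D = 3.98 mA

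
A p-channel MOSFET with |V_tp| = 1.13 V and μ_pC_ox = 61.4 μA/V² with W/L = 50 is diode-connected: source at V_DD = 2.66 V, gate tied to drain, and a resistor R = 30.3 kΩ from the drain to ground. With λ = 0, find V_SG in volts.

V_SG = 1.30 V

With gate tied to drain, V_SG = V_SD ≥ V_SG − |V_tp|, so the device is in saturation.
k_p = μ_pC_ox · (W/L) = 3.07 mA/V².
KCL at the drain: ½ k_p (V_SG − |V_tp|)² = (V_DD − V_SG)/R.
Let x = V_SG − 1.13. Then 46.5 x² + x − 1.53 = 0, giving x = 0.171 V (positive root), so V_SG = 1.3 V.
I_D = (V_DD − V_SG)/R = (2.66 − 1.3) / 30.3 = 0.0449 mA.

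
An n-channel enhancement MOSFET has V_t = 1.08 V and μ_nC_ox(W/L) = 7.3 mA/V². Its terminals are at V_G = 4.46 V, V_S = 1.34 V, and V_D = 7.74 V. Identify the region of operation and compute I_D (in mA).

Saturation; I_D = 15.2 mA

V_GS = V_G − V_S = 4.46 − 1.34 = 3.12 V; V_DS = V_D − V_S = 7.74 − 1.34 = 6.4 V.
V_ov = V_GS − V_t = 3.12 − 1.08 = 2.04 V.
Since V_DS = 6.4 V ≥ V_ov = 2.04 V, the device is in saturation.
I_D = ½ k_n V_ov² = 0.5 × 7.3 × 2.04² = 15.2 mA.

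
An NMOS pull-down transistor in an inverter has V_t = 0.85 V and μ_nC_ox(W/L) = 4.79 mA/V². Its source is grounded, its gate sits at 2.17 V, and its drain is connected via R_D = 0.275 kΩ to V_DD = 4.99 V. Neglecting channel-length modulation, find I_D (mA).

I_D = 4.17 mA

V_GS = V_G = 2.17 V, so V_ov = 2.17 − 0.85 = 1.32 V.
Assume saturation: I_D = ½ k_n V_ov² = 0.5 × 4.79 × 1.32² = 4.17 mA, giving V_DS = V_DD − I_D R_D = 4.99 − 4.17 × 0.275 = 3.84 V.
V_DS = 3.84 V ≥ V_ov = 1.32 V, confirming saturation.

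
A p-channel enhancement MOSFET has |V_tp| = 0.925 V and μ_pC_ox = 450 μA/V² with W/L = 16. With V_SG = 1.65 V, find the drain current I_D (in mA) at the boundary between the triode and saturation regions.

At the boundary V_SD = V_ov = V_SG − |V_tp| = 1.65 − 0.925 = 0.725 V.
k_p = μ_pC_ox · (W/L) = 7.2 mA/V².
I_D = ½ k_p V_ov² = 0.5 × 7.2 × 0.725² = 1.89 mA.

I_D = 1.89 mA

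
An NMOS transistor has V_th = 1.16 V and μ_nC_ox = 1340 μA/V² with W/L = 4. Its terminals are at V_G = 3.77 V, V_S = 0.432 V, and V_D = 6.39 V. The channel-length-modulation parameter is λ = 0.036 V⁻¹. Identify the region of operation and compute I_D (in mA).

Saturation; I_D = 15.4 mA

V_GS = V_G − V_S = 3.77 − 0.432 = 3.34 V; V_DS = V_D − V_S = 6.39 − 0.432 = 5.96 V.
k_n = μ_nC_ox · (W/L) = 5.36 mA/V².
V_ov = V_GS − V_th = 3.34 − 1.16 = 2.18 V.
Since V_DS = 5.96 V ≥ V_ov = 2.18 V, the device is in saturation.
I_D = ½ k_n V_ov² (1 + λ V_DS) = 0.5 × 5.36 × 2.18² × (1 + 0.036 × 5.96) = 15.4 mA.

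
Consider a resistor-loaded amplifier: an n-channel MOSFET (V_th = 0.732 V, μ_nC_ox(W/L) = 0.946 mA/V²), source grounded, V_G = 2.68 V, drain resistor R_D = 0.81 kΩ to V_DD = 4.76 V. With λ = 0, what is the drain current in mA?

I_D = 1.79 mA

V_GS = V_G = 2.68 V, so V_ov = 2.68 − 0.732 = 1.95 V.
Assume saturation: I_D = ½ k_n V_ov² = 0.5 × 0.946 × 1.95² = 1.79 mA, giving V_DS = V_DD − I_D R_D = 4.76 − 1.79 × 0.81 = 3.31 V.
V_DS = 3.31 V ≥ V_ov = 1.95 V, confirming saturation.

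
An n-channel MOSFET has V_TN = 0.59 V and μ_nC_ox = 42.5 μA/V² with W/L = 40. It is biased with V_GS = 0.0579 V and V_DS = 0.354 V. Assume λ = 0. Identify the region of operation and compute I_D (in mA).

V_GS = 0.0579 V < V_TN = 0.59 V, so the transistor is in cutoff.

Cutoff; I_D = 0 mA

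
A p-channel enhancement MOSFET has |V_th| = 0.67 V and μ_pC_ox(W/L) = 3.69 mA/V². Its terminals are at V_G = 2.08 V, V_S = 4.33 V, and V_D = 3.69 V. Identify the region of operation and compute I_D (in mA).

Triode; I_D = 2.98 mA

V_SG = V_S − V_G = 4.33 − 2.08 = 2.25 V; V_SD = V_S − V_D = 4.33 − 3.69 = 0.64 V.
V_ov = V_SG − |V_th| = 2.25 − 0.67 = 1.58 V.
Since V_SD = 0.64 V < V_ov = 1.58 V, the device is in the triode region.
I_D = k_p [V_ov · V_SD − ½ V_SD²] = 3.69 × [1.58 × 0.64 − 0.5 × 0.64²] = 2.98 mA.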